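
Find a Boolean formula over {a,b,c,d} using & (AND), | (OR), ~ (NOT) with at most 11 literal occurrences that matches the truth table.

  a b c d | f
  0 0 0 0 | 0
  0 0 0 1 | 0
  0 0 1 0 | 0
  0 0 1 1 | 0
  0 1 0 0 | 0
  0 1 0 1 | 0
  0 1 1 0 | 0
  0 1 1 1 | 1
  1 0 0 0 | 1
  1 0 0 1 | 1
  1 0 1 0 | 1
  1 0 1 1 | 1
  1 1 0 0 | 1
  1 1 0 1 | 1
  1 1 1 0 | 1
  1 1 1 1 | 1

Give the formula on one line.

(a | (((d & ~a) & c) & ((a | b) | ((~b & ~a) & ~d))))

  ~a = 1111111100000000
  (d & ~a) = 0101010100000000
  ((d & ~a) & c) = 0001000100000000
  (a | b) = 0000111111111111
  ~b = 1111000011110000
  (~b & ~a) = 1111000000000000
  ~d = 1010101010101010
  ((~b & ~a) & ~d) = 1010000000000000
  ((a | b) | ((~b & ~a) & ~d)) = 1010111111111111
  (((d & ~a) & c) & ((a | b) | ((~b & ~a) & ~d))) = 0000000100000000
  (a | (((d & ~a) & c) & ((a | b) | ((~b & ~a) & ~d)))) = 0000000111111111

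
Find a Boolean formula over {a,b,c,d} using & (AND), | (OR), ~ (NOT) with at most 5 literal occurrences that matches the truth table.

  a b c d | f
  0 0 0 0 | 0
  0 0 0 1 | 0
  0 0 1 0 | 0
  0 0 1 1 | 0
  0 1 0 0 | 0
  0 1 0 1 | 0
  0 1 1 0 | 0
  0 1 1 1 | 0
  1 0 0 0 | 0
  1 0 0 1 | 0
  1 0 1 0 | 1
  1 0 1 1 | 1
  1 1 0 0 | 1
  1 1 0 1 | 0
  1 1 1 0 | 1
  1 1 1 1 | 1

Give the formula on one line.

  ~d = 1010101010101010
  (a & ~d) = 0000000010101010
  ((a & ~d) & b) = 0000000000001010
  (c | ((a & ~d) & b)) = 0011001100111011
  ((c | ((a & ~d) & b)) & a) = 0000000000111011

((c | ((a & ~d) & b)) & a)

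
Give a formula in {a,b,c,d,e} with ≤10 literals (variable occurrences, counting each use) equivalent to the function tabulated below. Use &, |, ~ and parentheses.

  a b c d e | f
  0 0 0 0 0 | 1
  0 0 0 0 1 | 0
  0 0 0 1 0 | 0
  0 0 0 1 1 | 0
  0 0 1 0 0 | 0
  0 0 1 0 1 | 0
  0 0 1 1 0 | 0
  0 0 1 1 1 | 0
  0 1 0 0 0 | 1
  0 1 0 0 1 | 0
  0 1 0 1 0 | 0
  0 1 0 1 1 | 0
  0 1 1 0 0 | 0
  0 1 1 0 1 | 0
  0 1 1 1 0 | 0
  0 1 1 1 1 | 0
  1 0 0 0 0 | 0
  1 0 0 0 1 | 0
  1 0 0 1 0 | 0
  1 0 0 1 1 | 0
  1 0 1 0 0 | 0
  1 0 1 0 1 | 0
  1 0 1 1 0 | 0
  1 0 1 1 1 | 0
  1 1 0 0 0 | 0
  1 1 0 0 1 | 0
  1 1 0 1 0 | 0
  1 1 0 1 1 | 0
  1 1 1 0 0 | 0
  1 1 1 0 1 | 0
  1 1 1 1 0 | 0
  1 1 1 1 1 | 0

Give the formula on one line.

(~e & (~c & ((~a | b) & (~d & (~a | c)))))

  ~e = 10101010101010101010101010101010
  ~c = 11110000111100001111000011110000
  ~a = 11111111111111110000000000000000
  (~a | b) = 11111111111111110000000011111111
  ~d = 11001100110011001100110011001100
  (~a | c) = 11111111111111110000111100001111
  (~d & (~a | c)) = 11001100110011000000110000001100
  ((~a | b) & (~d & (~a | c))) = 11001100110011000000000000001100
  (~c & ((~a | b) & (~d & (~a | c)))) = 11000000110000000000000000000000
  (~e & (~c & ((~a | b) & (~d & (~a | c))))) = 10000000100000000000000000000000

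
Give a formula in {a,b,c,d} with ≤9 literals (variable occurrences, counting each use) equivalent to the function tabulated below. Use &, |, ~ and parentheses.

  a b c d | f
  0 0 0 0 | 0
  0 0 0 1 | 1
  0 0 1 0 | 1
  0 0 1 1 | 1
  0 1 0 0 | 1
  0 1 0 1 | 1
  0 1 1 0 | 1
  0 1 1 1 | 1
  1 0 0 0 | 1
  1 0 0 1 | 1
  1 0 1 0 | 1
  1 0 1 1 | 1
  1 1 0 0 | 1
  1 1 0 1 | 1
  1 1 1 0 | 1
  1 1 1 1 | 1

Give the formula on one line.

(b | ((c | d) | ((~c & (a | (c & ~d))) | d)))

  (c | d) = 0111011101110111
  ~c = 1100110011001100
  ~d = 1010101010101010
  (c & ~d) = 0010001000100010
  (a | (c & ~d)) = 0010001011111111
  (~c & (a | (c & ~d))) = 0000000011001100
  ((~c & (a | (c & ~d))) | d) = 0101010111011101
  ((c | d) | ((~c & (a | (c & ~d))) | d)) = 0111011111111111
  (b | ((c | d) | ((~c & (a | (c & ~d))) | d))) = 0111111111111111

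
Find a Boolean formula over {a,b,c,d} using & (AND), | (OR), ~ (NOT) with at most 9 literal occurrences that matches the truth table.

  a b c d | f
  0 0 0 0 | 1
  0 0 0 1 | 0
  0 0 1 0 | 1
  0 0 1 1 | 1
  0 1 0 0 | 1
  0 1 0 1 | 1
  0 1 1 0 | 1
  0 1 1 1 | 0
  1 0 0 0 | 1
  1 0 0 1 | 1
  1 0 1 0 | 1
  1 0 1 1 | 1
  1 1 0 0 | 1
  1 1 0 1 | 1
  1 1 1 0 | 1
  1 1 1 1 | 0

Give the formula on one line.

  ~c = 1100110011001100
  (b | a) = 0000111111111111
  (~c & (b | a)) = 0000110011001100
  (b & ~c) = 0000110000001100
  ~d = 1010101010101010
  ((b & ~c) | ~d) = 1010111010101110
  ~b = 1111000011110000
  (~b & c) = 0011000000110000
  (((b & ~c) | ~d) | (~b & c)) = 1011111010111110
  ((~c & (b | a)) | (((b & ~c) | ~d) | (~b & c))) = 1011111011111110

((~c & (b | a)) | (((b & ~c) | ~d) | (~b & c)))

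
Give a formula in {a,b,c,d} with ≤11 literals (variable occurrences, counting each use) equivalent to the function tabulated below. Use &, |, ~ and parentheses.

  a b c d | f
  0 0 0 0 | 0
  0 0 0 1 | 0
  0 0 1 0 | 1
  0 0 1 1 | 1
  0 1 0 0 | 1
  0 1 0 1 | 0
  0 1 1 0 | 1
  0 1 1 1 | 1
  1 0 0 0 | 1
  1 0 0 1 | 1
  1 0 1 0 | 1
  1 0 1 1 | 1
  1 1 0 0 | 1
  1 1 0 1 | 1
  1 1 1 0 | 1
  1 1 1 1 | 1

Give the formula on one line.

((c | (b & ~d)) | (((b | (c & ~a)) & (c | ~b)) | a))

  ~d = 1010101010101010
  (b & ~d) = 0000101000001010
  (c | (b & ~d)) = 0011101100111011
  ~a = 1111111100000000
  (c & ~a) = 0011001100000000
  (b | (c & ~a)) = 0011111100001111
  ~b = 1111000011110000
  (c | ~b) = 1111001111110011
  ((b | (c & ~a)) & (c | ~b)) = 0011001100000011
  (((b | (c & ~a)) & (c | ~b)) | a) = 0011001111111111
  ((c | (b & ~d)) | (((b | (c & ~a)) & (c | ~b)) | a)) = 0011101111111111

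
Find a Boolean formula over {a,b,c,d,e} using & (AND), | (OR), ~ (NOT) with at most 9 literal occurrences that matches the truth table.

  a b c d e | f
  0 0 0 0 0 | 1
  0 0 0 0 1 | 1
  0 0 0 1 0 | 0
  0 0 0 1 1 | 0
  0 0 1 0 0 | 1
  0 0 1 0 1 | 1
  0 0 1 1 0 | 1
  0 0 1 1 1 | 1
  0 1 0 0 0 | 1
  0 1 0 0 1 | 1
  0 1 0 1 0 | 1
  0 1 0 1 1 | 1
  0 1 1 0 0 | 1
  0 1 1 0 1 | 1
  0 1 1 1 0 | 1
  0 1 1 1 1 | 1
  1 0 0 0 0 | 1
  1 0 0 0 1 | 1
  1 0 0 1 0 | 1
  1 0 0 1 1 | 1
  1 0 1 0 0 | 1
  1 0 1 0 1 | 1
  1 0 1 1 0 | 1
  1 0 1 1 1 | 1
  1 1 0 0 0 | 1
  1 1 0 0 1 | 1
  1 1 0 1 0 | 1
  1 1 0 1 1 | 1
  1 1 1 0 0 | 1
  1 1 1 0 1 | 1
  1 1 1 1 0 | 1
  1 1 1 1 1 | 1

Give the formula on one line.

  (a | b) = 00000000111111111111111111111111
  (a | c) = 00001111000011111111111111111111
  ~d = 11001100110011001100110011001100
  ((a | c) | ~d) = 11001111110011111111111111111111
  ~b = 11111111000000001111111100000000
  (((a | c) | ~d) & ~b) = 11001111000000001111111100000000
  ((a | b) | (((a | c) | ~d) & ~b)) = 11001111111111111111111111111111

((a | b) | (((a | c) | ~d) & ~b))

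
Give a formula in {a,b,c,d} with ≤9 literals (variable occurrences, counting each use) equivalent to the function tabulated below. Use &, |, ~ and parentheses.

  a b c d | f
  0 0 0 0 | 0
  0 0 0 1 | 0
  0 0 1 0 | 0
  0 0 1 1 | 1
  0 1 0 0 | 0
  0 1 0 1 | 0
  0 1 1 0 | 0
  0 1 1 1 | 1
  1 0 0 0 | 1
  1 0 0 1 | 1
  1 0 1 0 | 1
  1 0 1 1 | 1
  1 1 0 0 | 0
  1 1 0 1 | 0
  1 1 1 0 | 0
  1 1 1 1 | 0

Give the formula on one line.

  ~b = 1111000011110000
  (a & ~b) = 0000000011110000
  ~d = 1010101010101010
  ~c = 1100110011001100
  (~d & ~c) = 1000100010001000
  ((~d & ~c) & a) = 0000000010001000
  ~a = 1111111100000000
  (d | a) = 0101010111111111
  (~a & (d | a)) = 0101010100000000
  (((~d & ~c) & a) | (~a & (d | a))) = 0101010110001000
  ((((~d & ~c) & a) | (~a & (d | a))) & c) = 0001000100000000
  ((a & ~b) | ((((~d & ~c) & a) | (~a & (d | a))) & c)) = 0001000111110000

((a & ~b) | ((((~d & ~c) & a) | (~a & (d | a))) & c))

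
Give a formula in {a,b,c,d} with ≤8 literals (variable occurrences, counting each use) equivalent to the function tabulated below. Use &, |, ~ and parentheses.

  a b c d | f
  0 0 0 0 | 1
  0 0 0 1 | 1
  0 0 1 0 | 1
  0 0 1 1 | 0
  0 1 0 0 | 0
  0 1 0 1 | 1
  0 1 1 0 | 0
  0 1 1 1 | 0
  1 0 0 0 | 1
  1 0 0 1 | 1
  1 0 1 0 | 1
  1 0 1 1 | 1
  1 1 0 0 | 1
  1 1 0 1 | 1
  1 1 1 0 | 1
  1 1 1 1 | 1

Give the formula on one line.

(a | ((((~d & ~b) | (a & ~c)) & ~d) | (~c & d)))

  ~d = 1010101010101010
  ~b = 1111000011110000
  (~d & ~b) = 1010000010100000
  ~c = 1100110011001100
  (a & ~c) = 0000000011001100
  ((~d & ~b) | (a & ~c)) = 1010000011101100
  (((~d & ~b) | (a & ~c)) & ~d) = 1010000010101000
  (~c & d) = 0100010001000100
  ((((~d & ~b) | (a & ~c)) & ~d) | (~c & d)) = 1110010011101100
  (a | ((((~d & ~b) | (a & ~c)) & ~d) | (~c & d))) = 1110010011111111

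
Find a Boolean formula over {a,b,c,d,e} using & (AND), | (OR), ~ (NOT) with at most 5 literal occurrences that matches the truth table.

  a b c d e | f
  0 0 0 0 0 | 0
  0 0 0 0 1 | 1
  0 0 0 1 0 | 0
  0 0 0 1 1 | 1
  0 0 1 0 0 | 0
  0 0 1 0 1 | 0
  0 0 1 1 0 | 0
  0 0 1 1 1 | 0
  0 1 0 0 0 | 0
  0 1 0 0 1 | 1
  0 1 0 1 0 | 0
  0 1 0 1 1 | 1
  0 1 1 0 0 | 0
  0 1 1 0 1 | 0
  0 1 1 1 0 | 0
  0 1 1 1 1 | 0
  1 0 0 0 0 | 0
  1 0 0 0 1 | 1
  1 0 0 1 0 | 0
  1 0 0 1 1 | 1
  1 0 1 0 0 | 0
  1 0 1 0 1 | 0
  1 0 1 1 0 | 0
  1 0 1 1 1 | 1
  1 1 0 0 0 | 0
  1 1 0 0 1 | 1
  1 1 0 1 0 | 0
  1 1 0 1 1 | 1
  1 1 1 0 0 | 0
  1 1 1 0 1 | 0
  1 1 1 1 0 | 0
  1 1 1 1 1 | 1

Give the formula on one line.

(((e & d) & a) | (e & ~c))

  (e & d) = 00010001000100010001000100010001
  ((e & d) & a) = 00000000000000000001000100010001
  ~c = 11110000111100001111000011110000
  (e & ~c) = 01010000010100000101000001010000
  (((e & d) & a) | (e & ~c)) = 01010000010100000101000101010001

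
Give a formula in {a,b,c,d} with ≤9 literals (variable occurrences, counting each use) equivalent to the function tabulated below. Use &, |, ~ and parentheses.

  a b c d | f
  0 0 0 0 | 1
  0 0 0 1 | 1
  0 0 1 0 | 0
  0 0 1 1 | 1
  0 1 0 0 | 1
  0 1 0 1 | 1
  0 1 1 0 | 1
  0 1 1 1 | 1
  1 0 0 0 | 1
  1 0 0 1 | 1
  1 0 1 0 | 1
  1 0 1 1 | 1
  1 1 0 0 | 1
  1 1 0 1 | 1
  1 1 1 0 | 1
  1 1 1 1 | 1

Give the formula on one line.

((b | ~c) | ((c | ~d) & (~b & ((~b | ~a) & (d | a)))))

  ~c = 1100110011001100
  (b | ~c) = 1100111111001111
  ~d = 1010101010101010
  (c | ~d) = 1011101110111011
  ~b = 1111000011110000
  ~a = 1111111100000000
  (~b | ~a) = 1111111111110000
  (d | a) = 0101010111111111
  ((~b | ~a) & (d | a)) = 0101010111110000
  (~b & ((~b | ~a) & (d | a))) = 0101000011110000
  ((c | ~d) & (~b & ((~b | ~a) & (d | a)))) = 0001000010110000
  ((b | ~c) | ((c | ~d) & (~b & ((~b | ~a) & (d | a))))) = 1101111111111111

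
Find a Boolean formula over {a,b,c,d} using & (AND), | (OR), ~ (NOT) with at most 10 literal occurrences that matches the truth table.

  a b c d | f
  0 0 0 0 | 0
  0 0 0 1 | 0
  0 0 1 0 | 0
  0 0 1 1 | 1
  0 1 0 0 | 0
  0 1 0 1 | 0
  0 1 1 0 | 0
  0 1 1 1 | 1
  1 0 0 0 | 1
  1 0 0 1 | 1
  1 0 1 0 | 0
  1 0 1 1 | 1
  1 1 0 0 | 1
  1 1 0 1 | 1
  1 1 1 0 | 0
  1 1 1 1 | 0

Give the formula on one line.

((a | (~a & d)) & (((~b & d) | (~a | ~c)) & (c | a)))

  ~a = 1111111100000000
  (~a & d) = 0101010100000000
  (a | (~a & d)) = 0101010111111111
  ~b = 1111000011110000
  (~b & d) = 0101000001010000
  ~c = 1100110011001100
  (~a | ~c) = 1111111111001100
  ((~b & d) | (~a | ~c)) = 1111111111011100
  (c | a) = 0011001111111111
  (((~b & d) | (~a | ~c)) & (c | a)) = 0011001111011100
  ((a | (~a & d)) & (((~b & d) | (~a | ~c)) & (c | a))) = 0001000111011100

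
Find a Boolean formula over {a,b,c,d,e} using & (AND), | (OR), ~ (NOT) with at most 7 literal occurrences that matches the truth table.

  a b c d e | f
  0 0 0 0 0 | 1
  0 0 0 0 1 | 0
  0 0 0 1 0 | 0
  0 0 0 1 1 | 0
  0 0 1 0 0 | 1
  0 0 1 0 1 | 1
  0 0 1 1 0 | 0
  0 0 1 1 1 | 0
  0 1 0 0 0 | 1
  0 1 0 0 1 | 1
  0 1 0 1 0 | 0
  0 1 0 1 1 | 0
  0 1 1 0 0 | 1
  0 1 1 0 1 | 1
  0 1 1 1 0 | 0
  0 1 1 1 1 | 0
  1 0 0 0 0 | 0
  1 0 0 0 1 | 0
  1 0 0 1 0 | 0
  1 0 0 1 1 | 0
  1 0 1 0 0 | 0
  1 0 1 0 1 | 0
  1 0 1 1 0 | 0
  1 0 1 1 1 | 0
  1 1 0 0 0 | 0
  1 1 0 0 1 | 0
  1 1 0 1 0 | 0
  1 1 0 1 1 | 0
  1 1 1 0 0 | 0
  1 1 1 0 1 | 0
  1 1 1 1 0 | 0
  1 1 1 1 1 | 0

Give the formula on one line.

  ~d = 11001100110011001100110011001100
  ~a = 11111111111111110000000000000000
  (~d & ~a) = 11001100110011000000000000000000
  ~e = 10101010101010101010101010101010
  (~e & ~d) = 10001000100010001000100010001000
  (~a & b) = 00000000111111110000000000000000
  ((~e & ~d) | (~a & b)) = 10001000111111111000100010001000
  (((~e & ~d) | (~a & b)) | c) = 10001111111111111000111110001111
  ((~d & ~a) & (((~e & ~d) | (~a & b)) | c)) = 10001100110011000000000000000000

((~d & ~a) & (((~e & ~d) | (~a & b)) | c))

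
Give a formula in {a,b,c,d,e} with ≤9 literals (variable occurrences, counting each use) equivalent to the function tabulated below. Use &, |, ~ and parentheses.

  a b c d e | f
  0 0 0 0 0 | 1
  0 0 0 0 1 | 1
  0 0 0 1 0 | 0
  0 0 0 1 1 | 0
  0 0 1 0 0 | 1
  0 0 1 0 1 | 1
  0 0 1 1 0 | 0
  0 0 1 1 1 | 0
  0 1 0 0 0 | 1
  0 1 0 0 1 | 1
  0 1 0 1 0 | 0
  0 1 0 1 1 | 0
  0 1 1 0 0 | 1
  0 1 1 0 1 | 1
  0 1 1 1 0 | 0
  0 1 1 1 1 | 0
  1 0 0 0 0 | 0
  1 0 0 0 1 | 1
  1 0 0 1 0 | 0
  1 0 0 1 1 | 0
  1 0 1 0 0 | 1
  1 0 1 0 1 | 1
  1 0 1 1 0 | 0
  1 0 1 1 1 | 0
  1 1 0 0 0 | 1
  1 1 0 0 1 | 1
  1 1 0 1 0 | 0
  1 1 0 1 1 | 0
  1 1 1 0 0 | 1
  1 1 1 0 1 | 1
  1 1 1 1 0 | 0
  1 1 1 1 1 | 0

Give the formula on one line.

  ~a = 11111111111111110000000000000000
  (b | ~a) = 11111111111111110000000011111111
  (c | d) = 00111111001111110011111100111111
  ((c | d) | e) = 01111111011111110111111101111111
  ((b | ~a) | ((c | d) | e)) = 11111111111111110111111111111111
  ~d = 11001100110011001100110011001100
  (((b | ~a) | ((c | d) | e)) & ~d) = 11001100110011000100110011001100

(((b | ~a) | ((c | d) | e)) & ~d)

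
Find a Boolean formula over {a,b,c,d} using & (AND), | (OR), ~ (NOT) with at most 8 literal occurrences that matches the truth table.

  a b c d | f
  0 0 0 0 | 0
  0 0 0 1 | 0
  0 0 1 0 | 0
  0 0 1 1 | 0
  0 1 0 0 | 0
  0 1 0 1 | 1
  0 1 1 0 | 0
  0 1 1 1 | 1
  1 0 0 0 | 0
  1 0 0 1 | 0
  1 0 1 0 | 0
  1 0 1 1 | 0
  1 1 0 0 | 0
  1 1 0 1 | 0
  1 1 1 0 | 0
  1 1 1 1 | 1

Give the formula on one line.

  ~a = 1111111100000000
  (~a | c) = 1111111100110011
  (d & b) = 0000010100000101
  ((~a | c) & (d & b)) = 0000010100000001
  (((~a | c) & (d & b)) | c) = 0011011100110011
  (b & d) = 0000010100000101
  ((((~a | c) & (d & b)) | c) & (b & d)) = 0000010100000001

((((~a | c) & (d & b)) | c) & (b & d))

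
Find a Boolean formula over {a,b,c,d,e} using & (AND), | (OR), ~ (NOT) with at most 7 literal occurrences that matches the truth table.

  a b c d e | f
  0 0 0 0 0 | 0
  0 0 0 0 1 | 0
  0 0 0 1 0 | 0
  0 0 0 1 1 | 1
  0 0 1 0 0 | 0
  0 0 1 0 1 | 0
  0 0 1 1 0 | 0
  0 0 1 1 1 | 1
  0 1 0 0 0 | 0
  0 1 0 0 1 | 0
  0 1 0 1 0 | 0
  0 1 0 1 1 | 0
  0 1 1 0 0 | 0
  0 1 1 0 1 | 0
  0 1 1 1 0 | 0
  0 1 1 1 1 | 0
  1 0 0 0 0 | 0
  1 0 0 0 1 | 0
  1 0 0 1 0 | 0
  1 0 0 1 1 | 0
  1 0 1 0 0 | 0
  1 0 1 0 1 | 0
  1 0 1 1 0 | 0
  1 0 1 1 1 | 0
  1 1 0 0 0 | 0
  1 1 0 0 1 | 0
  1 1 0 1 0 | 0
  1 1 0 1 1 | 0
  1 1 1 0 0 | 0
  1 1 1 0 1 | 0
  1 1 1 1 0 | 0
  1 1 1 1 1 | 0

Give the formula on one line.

  ~a = 11111111111111110000000000000000
  (e & ~a) = 01010101010101010000000000000000
  ~b = 11111111000000001111111100000000
  (b & ~a) = 00000000111111110000000000000000
  (e | (b & ~a)) = 01010101111111110101010101010101
  ((e | (b & ~a)) & d) = 00010001001100110001000100010001
  (~b & ((e | (b & ~a)) & d)) = 00010001000000000001000100000000
  ((e & ~a) & (~b & ((e | (b & ~a)) & d))) = 00010001000000000000000000000000

((e & ~a) & (~b & ((e | (b & ~a)) & d)))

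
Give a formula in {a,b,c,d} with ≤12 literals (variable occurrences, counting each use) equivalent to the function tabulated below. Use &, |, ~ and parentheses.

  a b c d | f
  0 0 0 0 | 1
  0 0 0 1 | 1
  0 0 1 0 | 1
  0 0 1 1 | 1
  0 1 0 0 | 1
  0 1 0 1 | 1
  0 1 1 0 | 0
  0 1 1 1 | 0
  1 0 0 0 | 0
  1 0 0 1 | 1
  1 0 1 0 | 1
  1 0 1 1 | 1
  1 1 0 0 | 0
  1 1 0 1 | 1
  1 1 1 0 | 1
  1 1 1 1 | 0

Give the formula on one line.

((c & (a & (b & ~d))) | ((~c | ~b) & ((~a | c) | d)))

  ~d = 1010101010101010
  (b & ~d) = 0000101000001010
  (a & (b & ~d)) = 0000000000001010
  (c & (a & (b & ~d))) = 0000000000000010
  ~c = 1100110011001100
  ~b = 1111000011110000
  (~c | ~b) = 1111110011111100
  ~a = 1111111100000000
  (~a | c) = 1111111100110011
  ((~a | c) | d) = 1111111101110111
  ((~c | ~b) & ((~a | c) | d)) = 1111110001110100
  ((c & (a & (b & ~d))) | ((~c | ~b) & ((~a | c) | d))) = 1111110001110110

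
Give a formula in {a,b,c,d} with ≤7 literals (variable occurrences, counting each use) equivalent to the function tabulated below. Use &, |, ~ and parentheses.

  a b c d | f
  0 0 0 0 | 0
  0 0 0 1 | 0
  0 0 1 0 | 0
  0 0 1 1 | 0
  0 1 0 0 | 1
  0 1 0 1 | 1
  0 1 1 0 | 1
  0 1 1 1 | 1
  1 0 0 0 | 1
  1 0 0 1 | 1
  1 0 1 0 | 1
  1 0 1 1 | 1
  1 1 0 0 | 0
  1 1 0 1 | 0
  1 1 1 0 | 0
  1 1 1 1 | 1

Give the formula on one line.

  ~b = 1111000011110000
  ~a = 1111111100000000
  (~b | ~a) = 1111111111110000
  ((~b | ~a) & b) = 0000111100000000
  (d & c) = 0001000100010001
  ((d & c) | ~b) = 1111000111110001
  (a & ((d & c) | ~b)) = 0000000011110001
  (((~b | ~a) & b) | (a & ((d & c) | ~b))) = 0000111111110001

(((~b | ~a) & b) | (a & ((d & c) | ~b)))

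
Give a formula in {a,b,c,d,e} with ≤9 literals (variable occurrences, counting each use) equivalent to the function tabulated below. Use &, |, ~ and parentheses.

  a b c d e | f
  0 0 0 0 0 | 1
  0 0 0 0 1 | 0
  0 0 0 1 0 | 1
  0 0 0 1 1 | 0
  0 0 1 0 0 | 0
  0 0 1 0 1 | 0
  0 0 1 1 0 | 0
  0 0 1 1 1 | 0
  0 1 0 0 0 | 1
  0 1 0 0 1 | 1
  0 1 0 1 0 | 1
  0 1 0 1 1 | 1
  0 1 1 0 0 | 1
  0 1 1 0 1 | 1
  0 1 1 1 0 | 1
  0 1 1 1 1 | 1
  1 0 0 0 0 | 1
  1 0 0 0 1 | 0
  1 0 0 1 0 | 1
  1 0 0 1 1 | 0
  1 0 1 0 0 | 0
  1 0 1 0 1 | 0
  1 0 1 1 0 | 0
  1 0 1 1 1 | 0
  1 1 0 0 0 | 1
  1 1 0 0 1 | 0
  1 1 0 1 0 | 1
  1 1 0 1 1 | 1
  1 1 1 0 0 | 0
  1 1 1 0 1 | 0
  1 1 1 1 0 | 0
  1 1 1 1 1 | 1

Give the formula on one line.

((b & (~a | (e & d))) | (~c & ~e))

  ~a = 11111111111111110000000000000000
  (e & d) = 00010001000100010001000100010001
  (~a | (e & d)) = 11111111111111110001000100010001
  (b & (~a | (e & d))) = 00000000111111110000000000010001
  ~c = 11110000111100001111000011110000
  ~e = 10101010101010101010101010101010
  (~c & ~e) = 10100000101000001010000010100000
  ((b & (~a | (e & d))) | (~c & ~e)) = 10100000111111111010000010110001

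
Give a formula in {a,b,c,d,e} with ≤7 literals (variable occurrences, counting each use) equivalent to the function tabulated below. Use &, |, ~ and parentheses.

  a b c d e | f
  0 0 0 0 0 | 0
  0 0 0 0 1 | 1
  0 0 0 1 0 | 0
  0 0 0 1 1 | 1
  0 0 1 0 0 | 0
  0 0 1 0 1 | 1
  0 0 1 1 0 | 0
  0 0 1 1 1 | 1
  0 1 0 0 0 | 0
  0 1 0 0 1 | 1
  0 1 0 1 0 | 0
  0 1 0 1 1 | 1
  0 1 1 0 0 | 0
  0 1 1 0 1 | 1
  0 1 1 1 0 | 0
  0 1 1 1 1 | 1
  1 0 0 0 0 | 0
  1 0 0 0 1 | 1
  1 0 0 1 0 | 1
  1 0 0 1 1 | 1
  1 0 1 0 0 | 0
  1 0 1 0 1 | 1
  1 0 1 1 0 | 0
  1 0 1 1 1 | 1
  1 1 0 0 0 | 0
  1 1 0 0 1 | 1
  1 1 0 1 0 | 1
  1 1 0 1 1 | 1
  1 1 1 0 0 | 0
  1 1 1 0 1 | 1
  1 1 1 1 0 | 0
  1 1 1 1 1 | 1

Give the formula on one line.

(((d & a) & (d & ~c)) | e)

  (d & a) = 00000000000000000011001100110011
  ~c = 11110000111100001111000011110000
  (d & ~c) = 00110000001100000011000000110000
  ((d & a) & (d & ~c)) = 00000000000000000011000000110000
  (((d & a) & (d & ~c)) | e) = 01010101010101010111010101110101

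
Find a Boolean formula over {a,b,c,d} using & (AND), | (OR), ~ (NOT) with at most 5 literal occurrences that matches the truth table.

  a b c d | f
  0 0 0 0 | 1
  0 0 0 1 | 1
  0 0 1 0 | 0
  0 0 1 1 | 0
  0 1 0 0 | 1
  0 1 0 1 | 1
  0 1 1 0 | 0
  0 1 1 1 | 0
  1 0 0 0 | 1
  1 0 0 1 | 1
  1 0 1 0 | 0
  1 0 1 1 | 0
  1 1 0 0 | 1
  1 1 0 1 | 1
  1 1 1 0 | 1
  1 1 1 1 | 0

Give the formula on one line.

(~c | ((~d & a) & b))

  ~c = 1100110011001100
  ~d = 1010101010101010
  (~d & a) = 0000000010101010
  ((~d & a) & b) = 0000000000001010
  (~c | ((~d & a) & b)) = 1100110011001110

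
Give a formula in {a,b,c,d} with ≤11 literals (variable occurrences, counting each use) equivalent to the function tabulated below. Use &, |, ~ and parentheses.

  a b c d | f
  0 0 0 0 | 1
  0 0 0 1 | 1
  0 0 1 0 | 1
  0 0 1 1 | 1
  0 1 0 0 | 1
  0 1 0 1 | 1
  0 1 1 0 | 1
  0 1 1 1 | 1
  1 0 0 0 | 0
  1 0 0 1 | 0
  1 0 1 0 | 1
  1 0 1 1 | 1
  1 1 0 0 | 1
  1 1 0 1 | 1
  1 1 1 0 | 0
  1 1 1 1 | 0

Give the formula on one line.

(((c & ~b) | ~a) | (((~a | b) & (~d | a)) & (~a | ~c)))

  ~b = 1111000011110000
  (c & ~b) = 0011000000110000
  ~a = 1111111100000000
  ((c & ~b) | ~a) = 1111111100110000
  (~a | b) = 1111111100001111
  ~d = 1010101010101010
  (~d | a) = 1010101011111111
  ((~a | b) & (~d | a)) = 1010101000001111
  ~c = 1100110011001100
  (~a | ~c) = 1111111111001100
  (((~a | b) & (~d | a)) & (~a | ~c)) = 1010101000001100
  (((c & ~b) | ~a) | (((~a | b) & (~d | a)) & (~a | ~c))) = 1111111100111100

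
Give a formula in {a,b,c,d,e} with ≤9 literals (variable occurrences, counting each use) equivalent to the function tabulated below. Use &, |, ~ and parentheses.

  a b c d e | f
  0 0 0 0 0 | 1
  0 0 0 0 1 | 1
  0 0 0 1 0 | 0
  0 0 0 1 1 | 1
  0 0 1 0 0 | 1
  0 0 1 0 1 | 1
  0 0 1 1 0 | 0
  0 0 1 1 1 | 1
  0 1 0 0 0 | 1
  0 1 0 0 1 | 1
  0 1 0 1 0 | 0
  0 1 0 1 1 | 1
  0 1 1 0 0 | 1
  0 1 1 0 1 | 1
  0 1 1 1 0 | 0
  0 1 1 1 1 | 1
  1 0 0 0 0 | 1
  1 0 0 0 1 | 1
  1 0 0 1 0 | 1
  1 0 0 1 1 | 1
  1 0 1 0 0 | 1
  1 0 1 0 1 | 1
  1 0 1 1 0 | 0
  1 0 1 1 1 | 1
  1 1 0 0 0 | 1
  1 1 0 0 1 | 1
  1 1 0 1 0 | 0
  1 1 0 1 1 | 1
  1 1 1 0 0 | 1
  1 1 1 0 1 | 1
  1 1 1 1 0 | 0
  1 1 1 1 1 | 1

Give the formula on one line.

  ~c = 11110000111100001111000011110000
  (~c & d) = 00110000001100000011000000110000
  ~b = 11111111000000001111111100000000
  (a & ~b) = 00000000000000001111111100000000
  ((~c & d) & (a & ~b)) = 00000000000000000011000000000000
  ~d = 11001100110011001100110011001100
  (~d | e) = 11011101110111011101110111011101
  (((~c & d) & (a & ~b)) | (~d | e)) = 11011101110111011111110111011101

(((~c & d) & (a & ~b)) | (~d | e))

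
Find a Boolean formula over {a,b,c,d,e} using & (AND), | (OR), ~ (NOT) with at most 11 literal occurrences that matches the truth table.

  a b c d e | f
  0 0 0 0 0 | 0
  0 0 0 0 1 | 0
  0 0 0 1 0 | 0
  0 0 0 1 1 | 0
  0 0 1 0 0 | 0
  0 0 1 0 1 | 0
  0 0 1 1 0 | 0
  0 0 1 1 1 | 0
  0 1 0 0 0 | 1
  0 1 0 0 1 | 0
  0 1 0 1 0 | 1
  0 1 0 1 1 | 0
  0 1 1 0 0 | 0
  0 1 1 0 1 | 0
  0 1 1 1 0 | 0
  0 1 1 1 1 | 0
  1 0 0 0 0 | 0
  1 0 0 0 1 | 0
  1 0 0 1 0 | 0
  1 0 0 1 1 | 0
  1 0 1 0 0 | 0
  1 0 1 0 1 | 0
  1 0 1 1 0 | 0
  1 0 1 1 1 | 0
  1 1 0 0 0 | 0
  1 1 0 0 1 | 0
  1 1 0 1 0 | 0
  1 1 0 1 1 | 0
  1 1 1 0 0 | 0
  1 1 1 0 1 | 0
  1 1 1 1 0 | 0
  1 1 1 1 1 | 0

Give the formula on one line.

  ~e = 10101010101010101010101010101010
  (~e & b) = 00000000101010100000000010101010
  ~d = 11001100110011001100110011001100
  ~a = 11111111111111110000000000000000
  (~d | ~a) = 11111111111111111100110011001100
  ((~d | ~a) & b) = 00000000111111110000000011001100
  ((~e & b) & ((~d | ~a) & b)) = 00000000101010100000000010001000
  ~c = 11110000111100001111000011110000
  (~e & ~c) = 10100000101000001010000010100000
  (~a & (~e & ~c)) = 10100000101000000000000000000000
  (((~e & b) & ((~d | ~a) & b)) & (~a & (~e & ~c))) = 00000000101000000000000000000000

(((~e & b) & ((~d | ~a) & b)) & (~a & (~e & ~c)))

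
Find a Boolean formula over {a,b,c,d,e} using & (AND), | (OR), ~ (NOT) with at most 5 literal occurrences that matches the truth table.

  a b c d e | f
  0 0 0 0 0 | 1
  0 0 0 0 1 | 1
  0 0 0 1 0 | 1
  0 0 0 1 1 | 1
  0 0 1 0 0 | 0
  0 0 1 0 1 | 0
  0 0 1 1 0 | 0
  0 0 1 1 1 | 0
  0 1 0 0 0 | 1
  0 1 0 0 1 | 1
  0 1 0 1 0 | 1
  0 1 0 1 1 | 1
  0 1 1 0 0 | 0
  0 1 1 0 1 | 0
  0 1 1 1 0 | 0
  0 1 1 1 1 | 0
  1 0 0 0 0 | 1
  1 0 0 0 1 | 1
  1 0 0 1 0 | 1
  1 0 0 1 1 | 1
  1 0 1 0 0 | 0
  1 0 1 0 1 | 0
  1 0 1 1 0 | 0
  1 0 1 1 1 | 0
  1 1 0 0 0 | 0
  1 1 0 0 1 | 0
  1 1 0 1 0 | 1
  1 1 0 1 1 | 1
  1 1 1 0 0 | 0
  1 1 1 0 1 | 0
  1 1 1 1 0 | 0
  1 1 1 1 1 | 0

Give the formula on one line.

  ~c = 11110000111100001111000011110000
  ~a = 11111111111111110000000000000000
  (b & ~a) = 00000000111111110000000000000000
  ~b = 11111111000000001111111100000000
  (~b | d) = 11111111001100111111111100110011
  ((b & ~a) | (~b | d)) = 11111111111111111111111100110011
  (~c & ((b & ~a) | (~b | d))) = 11110000111100001111000000110000

(~c & ((b & ~a) | (~b | d)))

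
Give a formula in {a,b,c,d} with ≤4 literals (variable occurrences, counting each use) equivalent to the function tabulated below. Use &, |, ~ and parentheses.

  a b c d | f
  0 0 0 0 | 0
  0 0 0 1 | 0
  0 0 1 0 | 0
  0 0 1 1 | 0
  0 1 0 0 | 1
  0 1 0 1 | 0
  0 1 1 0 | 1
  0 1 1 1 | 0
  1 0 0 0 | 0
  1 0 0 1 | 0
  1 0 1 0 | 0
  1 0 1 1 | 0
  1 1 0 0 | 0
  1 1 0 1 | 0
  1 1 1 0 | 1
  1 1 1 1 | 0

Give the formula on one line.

  ~d = 1010101010101010
  (b & ~d) = 0000101000001010
  ~a = 1111111100000000
  (c | ~a) = 1111111100110011
  ((b & ~d) & (c | ~a)) = 0000101000000010

((b & ~d) & (c | ~a))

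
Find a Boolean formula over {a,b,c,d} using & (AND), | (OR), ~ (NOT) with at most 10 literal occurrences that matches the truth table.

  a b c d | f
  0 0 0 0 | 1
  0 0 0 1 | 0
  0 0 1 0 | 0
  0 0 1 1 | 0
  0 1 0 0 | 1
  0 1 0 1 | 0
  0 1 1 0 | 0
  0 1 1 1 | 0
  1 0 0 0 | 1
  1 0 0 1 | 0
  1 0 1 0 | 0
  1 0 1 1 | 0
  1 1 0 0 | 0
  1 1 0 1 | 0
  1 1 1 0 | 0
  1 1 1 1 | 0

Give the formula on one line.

  ~d = 1010101010101010
  ~c = 1100110011001100
  (~d & ~c) = 1000100010001000
  ((~d & ~c) | c) = 1011101110111011
  ~a = 1111111100000000
  (~a | c) = 1111111100110011
  ~b = 1111000011110000
  ((~a | c) | ~b) = 1111111111110011
  (~c & ((~a | c) | ~b)) = 1100110011000000
  (((~d & ~c) | c) & (~c & ((~a | c) | ~b))) = 1000100010000000

(((~d & ~c) | c) & (~c & ((~a | c) | ~b)))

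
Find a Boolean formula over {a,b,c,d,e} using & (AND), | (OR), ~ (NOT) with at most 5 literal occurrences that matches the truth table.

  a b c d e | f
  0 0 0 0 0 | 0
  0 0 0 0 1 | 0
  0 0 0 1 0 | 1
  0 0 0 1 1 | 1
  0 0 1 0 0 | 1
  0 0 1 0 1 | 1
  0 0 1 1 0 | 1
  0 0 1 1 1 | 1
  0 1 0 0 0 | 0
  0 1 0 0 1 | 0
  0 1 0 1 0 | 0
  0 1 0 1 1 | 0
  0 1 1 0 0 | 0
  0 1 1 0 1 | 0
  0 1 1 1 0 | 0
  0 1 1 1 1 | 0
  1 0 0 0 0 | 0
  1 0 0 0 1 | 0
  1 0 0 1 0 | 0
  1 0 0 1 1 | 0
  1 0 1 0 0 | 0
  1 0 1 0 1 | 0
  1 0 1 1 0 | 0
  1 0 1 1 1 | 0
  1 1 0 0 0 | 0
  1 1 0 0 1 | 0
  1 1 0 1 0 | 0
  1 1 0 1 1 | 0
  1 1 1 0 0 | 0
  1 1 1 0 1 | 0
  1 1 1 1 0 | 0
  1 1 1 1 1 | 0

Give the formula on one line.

(~a & (~b & (c | (~a & d))))

  ~a = 11111111111111110000000000000000
  ~b = 11111111000000001111111100000000
  (~a & d) = 00110011001100110000000000000000
  (c | (~a & d)) = 00111111001111110000111100001111
  (~b & (c | (~a & d))) = 00111111000000000000111100000000
  (~a & (~b & (c | (~a & d)))) = 00111111000000000000000000000000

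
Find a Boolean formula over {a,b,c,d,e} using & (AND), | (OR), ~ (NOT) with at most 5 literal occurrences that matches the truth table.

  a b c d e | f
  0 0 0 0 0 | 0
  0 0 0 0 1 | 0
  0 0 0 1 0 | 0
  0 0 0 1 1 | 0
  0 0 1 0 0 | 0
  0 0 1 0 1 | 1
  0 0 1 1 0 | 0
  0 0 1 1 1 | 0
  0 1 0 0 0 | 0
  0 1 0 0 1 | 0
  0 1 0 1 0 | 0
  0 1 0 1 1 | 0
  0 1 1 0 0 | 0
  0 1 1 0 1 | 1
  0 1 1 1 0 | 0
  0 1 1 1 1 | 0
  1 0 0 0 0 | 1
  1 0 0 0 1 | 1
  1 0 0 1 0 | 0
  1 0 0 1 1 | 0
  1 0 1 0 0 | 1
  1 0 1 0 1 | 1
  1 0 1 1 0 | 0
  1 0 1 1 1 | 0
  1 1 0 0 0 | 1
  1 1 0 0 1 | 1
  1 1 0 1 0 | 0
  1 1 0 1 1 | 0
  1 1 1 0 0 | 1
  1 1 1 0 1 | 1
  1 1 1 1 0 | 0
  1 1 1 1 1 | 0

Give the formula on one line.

(~d & (a | (c & e)))

  ~d = 11001100110011001100110011001100
  (c & e) = 00000101000001010000010100000101
  (a | (c & e)) = 00000101000001011111111111111111
  (~d & (a | (c & e))) = 00000100000001001100110011001100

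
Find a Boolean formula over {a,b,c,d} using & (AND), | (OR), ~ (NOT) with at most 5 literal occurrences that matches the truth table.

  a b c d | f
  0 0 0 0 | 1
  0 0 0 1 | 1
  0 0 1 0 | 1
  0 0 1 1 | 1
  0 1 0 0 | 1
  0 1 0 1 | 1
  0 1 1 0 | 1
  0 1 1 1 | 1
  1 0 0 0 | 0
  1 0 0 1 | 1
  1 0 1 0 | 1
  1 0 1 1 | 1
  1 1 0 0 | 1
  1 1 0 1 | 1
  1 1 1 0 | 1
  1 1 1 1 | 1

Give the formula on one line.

  (d | c) = 0111011101110111
  (b | (d | c)) = 0111111101111111
  ~a = 1111111100000000
  ((b | (d | c)) | ~a) = 1111111101111111

((b | (d | c)) | ~a)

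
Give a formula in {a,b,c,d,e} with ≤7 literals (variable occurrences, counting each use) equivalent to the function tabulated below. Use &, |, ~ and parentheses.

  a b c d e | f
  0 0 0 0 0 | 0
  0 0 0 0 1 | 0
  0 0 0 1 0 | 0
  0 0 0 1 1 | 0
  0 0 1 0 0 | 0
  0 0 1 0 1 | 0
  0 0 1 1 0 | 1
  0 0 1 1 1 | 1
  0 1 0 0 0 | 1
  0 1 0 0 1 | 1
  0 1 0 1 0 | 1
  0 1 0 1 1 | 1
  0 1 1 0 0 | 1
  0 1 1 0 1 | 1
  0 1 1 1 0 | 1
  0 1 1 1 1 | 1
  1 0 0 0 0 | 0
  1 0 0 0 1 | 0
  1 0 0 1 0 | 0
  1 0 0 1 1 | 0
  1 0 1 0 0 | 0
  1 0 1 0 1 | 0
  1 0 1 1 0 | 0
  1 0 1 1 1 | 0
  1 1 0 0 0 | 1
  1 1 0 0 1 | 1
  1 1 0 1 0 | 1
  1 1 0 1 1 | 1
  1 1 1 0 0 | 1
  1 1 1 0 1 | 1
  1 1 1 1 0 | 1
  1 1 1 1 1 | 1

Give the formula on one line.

  ~b = 11111111000000001111111100000000
  (c & ~b) = 00001111000000000000111100000000
  ~a = 11111111111111110000000000000000
  ((c & ~b) & ~a) = 00001111000000000000000000000000
  (d & ((c & ~b) & ~a)) = 00000011000000000000000000000000
  (b | (d & ((c & ~b) & ~a))) = 00000011111111110000000011111111

(b | (d & ((c & ~b) & ~a)))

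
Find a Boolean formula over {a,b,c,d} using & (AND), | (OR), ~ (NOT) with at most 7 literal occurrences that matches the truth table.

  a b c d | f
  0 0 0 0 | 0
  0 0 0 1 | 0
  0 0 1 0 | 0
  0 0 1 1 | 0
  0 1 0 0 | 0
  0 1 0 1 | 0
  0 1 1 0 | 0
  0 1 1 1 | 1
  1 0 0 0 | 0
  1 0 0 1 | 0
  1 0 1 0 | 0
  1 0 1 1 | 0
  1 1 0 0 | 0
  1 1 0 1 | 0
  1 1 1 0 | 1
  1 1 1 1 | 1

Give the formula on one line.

((b & c) & (d | a))

  (b & c) = 0000001100000011
  (d | a) = 0101010111111111
  ((b & c) & (d | a)) = 0000000100000011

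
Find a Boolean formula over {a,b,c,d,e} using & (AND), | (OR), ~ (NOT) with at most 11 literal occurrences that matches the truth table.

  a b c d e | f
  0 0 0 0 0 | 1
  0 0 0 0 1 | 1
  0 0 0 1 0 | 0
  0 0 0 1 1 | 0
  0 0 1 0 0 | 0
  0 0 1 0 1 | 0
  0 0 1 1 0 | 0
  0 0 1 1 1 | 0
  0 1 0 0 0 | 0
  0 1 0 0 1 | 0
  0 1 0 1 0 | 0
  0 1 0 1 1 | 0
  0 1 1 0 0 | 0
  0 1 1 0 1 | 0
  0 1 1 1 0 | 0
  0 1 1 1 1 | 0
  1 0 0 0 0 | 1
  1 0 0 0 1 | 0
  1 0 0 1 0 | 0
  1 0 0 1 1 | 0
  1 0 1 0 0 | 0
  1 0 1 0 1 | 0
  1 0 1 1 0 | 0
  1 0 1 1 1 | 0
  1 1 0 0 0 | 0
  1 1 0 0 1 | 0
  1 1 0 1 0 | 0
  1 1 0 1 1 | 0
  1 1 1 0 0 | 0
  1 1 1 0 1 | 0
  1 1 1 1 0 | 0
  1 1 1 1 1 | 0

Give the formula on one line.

  ~c = 11110000111100001111000011110000
  (a | ~c) = 11110000111100001111111111111111
  ((a | ~c) | d) = 11110011111100111111111111111111
  ~b = 11111111000000001111111100000000
  (((a | ~c) | d) & ~b) = 11110011000000001111111100000000
  ~e = 10101010101010101010101010101010
  ~a = 11111111111111110000000000000000
  (~e | ~a) = 11111111111111111010101010101010
  (~c & (~e | ~a)) = 11110000111100001010000010100000
  ((((a | ~c) | d) & ~b) & (~c & (~e | ~a))) = 11110000000000001010000000000000
  ~d = 11001100110011001100110011001100
  (((((a | ~c) | d) & ~b) & (~c & (~e | ~a))) & ~d) = 11000000000000001000000000000000

(((((a | ~c) | d) & ~b) & (~c & (~e | ~a))) & ~d)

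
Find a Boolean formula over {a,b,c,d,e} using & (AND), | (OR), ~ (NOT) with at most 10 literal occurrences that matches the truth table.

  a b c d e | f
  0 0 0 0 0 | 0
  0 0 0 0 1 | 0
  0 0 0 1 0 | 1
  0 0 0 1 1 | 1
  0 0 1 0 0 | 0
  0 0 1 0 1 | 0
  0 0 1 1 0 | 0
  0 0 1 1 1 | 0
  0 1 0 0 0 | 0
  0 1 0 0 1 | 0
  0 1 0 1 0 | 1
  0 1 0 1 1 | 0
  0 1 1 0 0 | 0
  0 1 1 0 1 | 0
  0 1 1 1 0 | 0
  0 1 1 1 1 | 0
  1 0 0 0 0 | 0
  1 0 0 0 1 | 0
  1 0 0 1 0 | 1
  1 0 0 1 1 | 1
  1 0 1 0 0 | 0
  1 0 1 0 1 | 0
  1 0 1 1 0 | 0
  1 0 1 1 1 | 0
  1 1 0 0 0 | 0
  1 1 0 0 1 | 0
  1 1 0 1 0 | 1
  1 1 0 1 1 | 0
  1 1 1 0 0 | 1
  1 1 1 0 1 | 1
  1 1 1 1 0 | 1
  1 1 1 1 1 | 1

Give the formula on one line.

  (b & c) = 00000000000011110000000000001111
  (a & (b & c)) = 00000000000000000000000000001111
  ~b = 11111111000000001111111100000000
  ~e = 10101010101010101010101010101010
  (~b | ~e) = 11111111101010101111111110101010
  ~c = 11110000111100001111000011110000
  ((~b | ~e) & ~c) = 11110000101000001111000010100000
  (((~b | ~e) & ~c) & d) = 00110000001000000011000000100000
  ((a & (b & c)) | (((~b | ~e) & ~c) & d)) = 00110000001000000011000000101111

((a & (b & c)) | (((~b | ~e) & ~c) & d))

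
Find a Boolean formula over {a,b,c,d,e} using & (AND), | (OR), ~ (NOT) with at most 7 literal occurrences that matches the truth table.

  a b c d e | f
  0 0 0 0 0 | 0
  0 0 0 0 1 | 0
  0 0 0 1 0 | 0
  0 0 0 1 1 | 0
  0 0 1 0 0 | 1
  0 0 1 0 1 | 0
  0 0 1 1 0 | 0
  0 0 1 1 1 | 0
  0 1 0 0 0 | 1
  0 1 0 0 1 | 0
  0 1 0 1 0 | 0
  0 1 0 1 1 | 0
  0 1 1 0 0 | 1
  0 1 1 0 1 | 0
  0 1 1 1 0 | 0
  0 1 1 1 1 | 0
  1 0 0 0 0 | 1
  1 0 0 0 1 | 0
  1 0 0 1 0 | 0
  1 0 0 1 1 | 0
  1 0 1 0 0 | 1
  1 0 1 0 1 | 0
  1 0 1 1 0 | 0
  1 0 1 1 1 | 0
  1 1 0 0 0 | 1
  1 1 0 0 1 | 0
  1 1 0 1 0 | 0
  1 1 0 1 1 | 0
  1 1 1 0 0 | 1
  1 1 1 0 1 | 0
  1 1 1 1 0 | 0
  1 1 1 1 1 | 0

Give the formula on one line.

  ~e = 10101010101010101010101010101010
  ~d = 11001100110011001100110011001100
  (c | a) = 00001111000011111111111111111111
  ((c | a) | b) = 00001111111111111111111111111111
  (~d & ((c | a) | b)) = 00001100110011001100110011001100
  (~e & (~d & ((c | a) | b))) = 00001000100010001000100010001000

(~e & (~d & ((c | a) | b)))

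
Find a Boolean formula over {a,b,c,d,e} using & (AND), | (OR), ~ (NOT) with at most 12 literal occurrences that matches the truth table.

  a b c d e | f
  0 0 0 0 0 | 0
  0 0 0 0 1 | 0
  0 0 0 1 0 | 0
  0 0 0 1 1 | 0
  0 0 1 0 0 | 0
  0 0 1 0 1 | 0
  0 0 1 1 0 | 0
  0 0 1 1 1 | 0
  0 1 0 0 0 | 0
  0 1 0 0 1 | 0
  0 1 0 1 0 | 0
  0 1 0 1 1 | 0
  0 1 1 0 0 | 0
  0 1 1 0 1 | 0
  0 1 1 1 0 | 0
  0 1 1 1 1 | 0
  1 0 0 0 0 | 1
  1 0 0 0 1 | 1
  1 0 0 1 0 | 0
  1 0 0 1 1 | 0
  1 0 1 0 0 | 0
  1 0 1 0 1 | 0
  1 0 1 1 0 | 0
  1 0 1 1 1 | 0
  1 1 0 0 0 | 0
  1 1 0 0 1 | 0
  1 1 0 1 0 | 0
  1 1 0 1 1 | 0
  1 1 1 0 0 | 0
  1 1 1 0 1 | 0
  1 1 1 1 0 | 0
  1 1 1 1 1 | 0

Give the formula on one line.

  ~c = 11110000111100001111000011110000
  (~c & a) = 00000000000000001111000011110000
  ~b = 11111111000000001111111100000000
  (d | ~b) = 11111111001100111111111100110011
  ((~c & a) & (d | ~b)) = 00000000000000001111000000110000
  ~d = 11001100110011001100110011001100
  (~b & d) = 00110011000000000011001100000000
  (e & (~b & d)) = 00010001000000000001000100000000
  (~c | (e & (~b & d))) = 11110001111100001111000111110000
  (~d & (~c | (e & (~b & d)))) = 11000000110000001100000011000000
  (((~c & a) & (d | ~b)) & (~d & (~c | (e & (~b & d))))) = 00000000000000001100000000000000

(((~c & a) & (d | ~b)) & (~d & (~c | (e & (~b & d)))))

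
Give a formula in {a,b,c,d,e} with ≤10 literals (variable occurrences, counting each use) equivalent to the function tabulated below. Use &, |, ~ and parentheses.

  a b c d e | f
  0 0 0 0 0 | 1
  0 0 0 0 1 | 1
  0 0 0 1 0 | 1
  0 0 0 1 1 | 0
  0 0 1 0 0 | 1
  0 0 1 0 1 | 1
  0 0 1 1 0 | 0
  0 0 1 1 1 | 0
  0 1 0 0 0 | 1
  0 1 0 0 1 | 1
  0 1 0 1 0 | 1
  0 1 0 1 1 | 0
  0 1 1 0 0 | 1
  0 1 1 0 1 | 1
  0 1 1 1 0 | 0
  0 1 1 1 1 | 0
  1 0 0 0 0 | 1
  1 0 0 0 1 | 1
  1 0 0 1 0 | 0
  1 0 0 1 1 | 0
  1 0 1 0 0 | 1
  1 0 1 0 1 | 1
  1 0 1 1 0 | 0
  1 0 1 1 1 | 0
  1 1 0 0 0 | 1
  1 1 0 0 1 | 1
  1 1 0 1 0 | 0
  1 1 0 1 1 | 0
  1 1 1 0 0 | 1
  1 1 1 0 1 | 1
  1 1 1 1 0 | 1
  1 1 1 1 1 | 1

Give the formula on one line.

(((~a & (~c & ~e)) | ~d) | (b & ((d & c) & a)))

  ~a = 11111111111111110000000000000000
  ~c = 11110000111100001111000011110000
  ~e = 10101010101010101010101010101010
  (~c & ~e) = 10100000101000001010000010100000
  (~a & (~c & ~e)) = 10100000101000000000000000000000
  ~d = 11001100110011001100110011001100
  ((~a & (~c & ~e)) | ~d) = 11101100111011001100110011001100
  (d & c) = 00000011000000110000001100000011
  ((d & c) & a) = 00000000000000000000001100000011
  (b & ((d & c) & a)) = 00000000000000000000000000000011
  (((~a & (~c & ~e)) | ~d) | (b & ((d & c) & a))) = 11101100111011001100110011001111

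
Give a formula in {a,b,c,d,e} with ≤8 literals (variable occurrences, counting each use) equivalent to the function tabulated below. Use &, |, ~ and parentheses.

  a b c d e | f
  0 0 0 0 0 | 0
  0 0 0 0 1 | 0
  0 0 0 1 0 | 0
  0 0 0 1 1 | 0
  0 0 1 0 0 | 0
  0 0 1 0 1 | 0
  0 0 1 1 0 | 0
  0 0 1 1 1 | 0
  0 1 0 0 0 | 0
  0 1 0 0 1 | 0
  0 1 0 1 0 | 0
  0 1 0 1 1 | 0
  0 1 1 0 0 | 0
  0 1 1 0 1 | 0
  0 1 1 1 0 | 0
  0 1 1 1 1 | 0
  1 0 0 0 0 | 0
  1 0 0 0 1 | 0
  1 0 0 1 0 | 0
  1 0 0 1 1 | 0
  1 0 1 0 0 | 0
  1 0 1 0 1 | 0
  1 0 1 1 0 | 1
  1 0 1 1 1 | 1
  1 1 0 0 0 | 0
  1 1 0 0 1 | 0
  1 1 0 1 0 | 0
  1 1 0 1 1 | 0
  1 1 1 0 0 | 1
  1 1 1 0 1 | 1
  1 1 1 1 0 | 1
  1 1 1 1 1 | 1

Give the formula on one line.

  (d & a) = 00000000000000000011001100110011
  (a & b) = 00000000000000000000000011111111
  ((d & a) | (a & b)) = 00000000000000000011001111111111
  ~a = 11111111111111110000000000000000
  (~a | c) = 11111111111111110000111100001111
  (((d & a) | (a & b)) & (~a | c)) = 00000000000000000000001100001111

(((d & a) | (a & b)) & (~a | c))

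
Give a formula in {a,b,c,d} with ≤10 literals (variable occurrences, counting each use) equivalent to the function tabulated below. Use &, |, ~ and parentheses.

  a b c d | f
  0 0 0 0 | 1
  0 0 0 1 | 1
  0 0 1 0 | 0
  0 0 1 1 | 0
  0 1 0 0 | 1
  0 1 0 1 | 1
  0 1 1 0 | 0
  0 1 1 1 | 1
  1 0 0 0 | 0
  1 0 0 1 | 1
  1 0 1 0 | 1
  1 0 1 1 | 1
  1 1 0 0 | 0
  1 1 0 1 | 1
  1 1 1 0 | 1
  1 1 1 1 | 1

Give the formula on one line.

((~a & ~c) | ((b & d) | (a & (d | c))))

  ~a = 1111111100000000
  ~c = 1100110011001100
  (~a & ~c) = 1100110000000000
  (b & d) = 0000010100000101
  (d | c) = 0111011101110111
  (a & (d | c)) = 0000000001110111
  ((b & d) | (a & (d | c))) = 0000010101110111
  ((~a & ~c) | ((b & d) | (a & (d | c)))) = 1100110101110111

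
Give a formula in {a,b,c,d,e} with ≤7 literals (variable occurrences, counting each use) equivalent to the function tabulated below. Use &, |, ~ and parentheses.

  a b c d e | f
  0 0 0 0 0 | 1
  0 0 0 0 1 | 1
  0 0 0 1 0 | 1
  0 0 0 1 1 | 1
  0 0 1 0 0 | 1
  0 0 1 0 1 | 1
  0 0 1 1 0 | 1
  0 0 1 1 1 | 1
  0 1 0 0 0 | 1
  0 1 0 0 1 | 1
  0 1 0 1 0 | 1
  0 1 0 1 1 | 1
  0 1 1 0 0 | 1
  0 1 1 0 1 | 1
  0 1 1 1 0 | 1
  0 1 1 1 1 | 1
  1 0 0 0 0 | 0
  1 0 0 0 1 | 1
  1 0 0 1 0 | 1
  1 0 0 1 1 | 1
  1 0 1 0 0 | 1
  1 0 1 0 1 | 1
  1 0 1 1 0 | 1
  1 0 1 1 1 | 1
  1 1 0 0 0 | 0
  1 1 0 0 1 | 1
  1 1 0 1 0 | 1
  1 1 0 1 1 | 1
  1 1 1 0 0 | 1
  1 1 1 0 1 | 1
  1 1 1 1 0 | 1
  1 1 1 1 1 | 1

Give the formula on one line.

((d | (~a | c)) | e)

  ~a = 11111111111111110000000000000000
  (~a | c) = 11111111111111110000111100001111
  (d | (~a | c)) = 11111111111111110011111100111111
  ((d | (~a | c)) | e) = 11111111111111110111111101111111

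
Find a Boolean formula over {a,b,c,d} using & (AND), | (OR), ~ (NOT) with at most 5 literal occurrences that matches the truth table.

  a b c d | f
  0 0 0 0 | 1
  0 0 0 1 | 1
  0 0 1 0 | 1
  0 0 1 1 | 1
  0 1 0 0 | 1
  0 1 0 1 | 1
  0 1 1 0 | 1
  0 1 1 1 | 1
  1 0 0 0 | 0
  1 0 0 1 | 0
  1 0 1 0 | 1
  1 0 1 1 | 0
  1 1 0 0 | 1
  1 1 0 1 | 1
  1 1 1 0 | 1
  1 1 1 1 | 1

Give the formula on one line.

  ~a = 1111111100000000
  (b & a) = 0000000000001111
  (~a | (b & a)) = 1111111100001111
  ~d = 1010101010101010
  (~d & c) = 0010001000100010
  ((~a | (b & a)) | (~d & c)) = 1111111100101111

((~a | (b & a)) | (~d & c))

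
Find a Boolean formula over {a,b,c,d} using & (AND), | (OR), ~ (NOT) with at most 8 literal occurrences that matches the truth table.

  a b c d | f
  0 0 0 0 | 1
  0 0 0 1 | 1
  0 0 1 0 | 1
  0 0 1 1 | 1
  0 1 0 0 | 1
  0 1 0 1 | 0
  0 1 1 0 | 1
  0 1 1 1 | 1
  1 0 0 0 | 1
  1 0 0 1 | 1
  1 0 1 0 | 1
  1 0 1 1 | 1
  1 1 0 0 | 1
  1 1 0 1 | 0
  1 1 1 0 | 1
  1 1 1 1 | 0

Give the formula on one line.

(((c | a) & ~a) | (~b | ~d))

  (c | a) = 0011001111111111
  ~a = 1111111100000000
  ((c | a) & ~a) = 0011001100000000
  ~b = 1111000011110000
  ~d = 1010101010101010
  (~b | ~d) = 1111101011111010
  (((c | a) & ~a) | (~b | ~d)) = 1111101111111010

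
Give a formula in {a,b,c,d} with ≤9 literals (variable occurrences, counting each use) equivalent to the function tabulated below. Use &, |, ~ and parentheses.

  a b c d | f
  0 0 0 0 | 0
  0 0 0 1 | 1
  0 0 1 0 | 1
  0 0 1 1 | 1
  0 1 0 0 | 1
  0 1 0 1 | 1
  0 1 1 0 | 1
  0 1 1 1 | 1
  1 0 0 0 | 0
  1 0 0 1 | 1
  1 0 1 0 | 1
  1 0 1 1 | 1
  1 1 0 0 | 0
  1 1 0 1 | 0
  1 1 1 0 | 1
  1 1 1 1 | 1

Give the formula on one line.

  ~b = 1111000011110000
  (d & ~b) = 0101000001010000
  (b | c) = 0011111100111111
  ~a = 1111111100000000
  (c | ~a) = 1111111100110011
  ((b | c) & (c | ~a)) = 0011111100110011
  ((d & ~b) | ((b | c) & (c | ~a))) = 0111111101110011

((d & ~b) | ((b | c) & (c | ~a)))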